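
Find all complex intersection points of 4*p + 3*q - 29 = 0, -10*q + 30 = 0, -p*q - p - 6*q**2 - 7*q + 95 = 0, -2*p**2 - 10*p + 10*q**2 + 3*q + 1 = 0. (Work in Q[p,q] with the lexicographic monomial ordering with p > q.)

Compute a lex Gröbner basis by Buchberger's algorithm.
f_1 = 4*p + 3*q - 29, LT = p.
f_2 = -10*q + 30, LT = q.
f_3 = -p*q - p - 6*q**2 - 7*q + 95, LT = p*q.
f_4 = -2*p**2 - 10*p + 10*q**2 + 3*q + 1, LT = p**2.

S(f_1,f_2): leading monomials are coprime, so the S-polynomial reduces to 0 (Buchberger's first criterion).
S(f_1,f_3): lcm = p*q. S = -p - 21/4*q**2 - 57/4*q + 95.
  leading term p: subtract (-1/4)·f_1 from -p - 21/4*q**2 - 57/4*q + 95 → -21/4*q**2 - 27/2*q + 351/4
  leading term q**2: subtract (21/40*q)·f_2 from -21/4*q**2 - 27/2*q + 351/4 → -117/4*q + 351/4
  leading term q: subtract (117/40)·f_2 from -117/4*q + 351/4 → 0
  remainder 0.

S(f_1,f_4): lcm = p**2. S = 3/4*p*q - 49/4*p + 5*q**2 + 3/2*q + 1/2.
  leading term p*q: subtract (3/16*q)·f_1 from 3/4*p*q - 49/4*p + 5*q**2 + 3/2*q + 1/2 → -49/4*p + 71/16*q**2 + 111/16*q + 1/2
  leading term p: subtract (-49/16)·f_1 from -49/4*p + 71/16*q**2 + 111/16*q + 1/2 → 71/16*q**2 + 129/8*q - 1413/16
  leading term q**2: subtract (-71/160*q)·f_2 from 71/16*q**2 + 129/8*q - 1413/16 → 471/16*q - 1413/16
  leading term q: subtract (-471/160)·f_2 from 471/16*q - 1413/16 → 0
  remainder 0.

S(f_2,f_3): lcm = p*q. S = -4*p - 6*q**2 - 7*q + 95.
  leading term p: subtract (-1)·f_1 from -4*p - 6*q**2 - 7*q + 95 → -6*q**2 - 4*q + 66
  leading term q**2: subtract (3/5*q)·f_2 from -6*q**2 - 4*q + 66 → -22*q + 66
  leading term q: subtract (11/5)·f_2 from -22*q + 66 → 0
  remainder 0.

S(f_2,f_4): leading monomials are coprime, so the S-polynomial reduces to 0 (Buchberger's first criterion).
S(f_3,f_4): lcm = p**2*q. S = p**2 + 6*p*q**2 + 2*p*q - 95*p + 5*q**3 + 3/2*q**2 + 1/2*q.
  leading term p**2: subtract (1/4*p)·f_1 from p**2 + 6*p*q**2 + 2*p*q - 95*p + 5*q**3 + 3/2*q**2 + 1/2*q → 6*p*q**2 + 5/4*p*q - 351/4*p + 5*q**3 + 3/2*q**2 + 1/2*q
  leading term p*q**2: subtract (3/2*q**2)·f_1 from 6*p*q**2 + 5/4*p*q - 351/4*p + 5*q**3 + 3/2*q**2 + 1/2*q → 5/4*p*q - 351/4*p + 1/2*q**3 + 45*q**2 + 1/2*q
  leading term p*q: subtract (5/16*q)·f_1 from 5/4*p*q - 351/4*p + 1/2*q**3 + 45*q**2 + 1/2*q → -351/4*p + 1/2*q**3 + 705/16*q**2 + 153/16*q
  leading term p: subtract (-351/16)·f_1 from -351/4*p + 1/2*q**3 + 705/16*q**2 + 153/16*q → 1/2*q**3 + 705/16*q**2 + 603/8*q - 10179/16
  leading term q**3: subtract (-1/20*q**2)·f_2 from 1/2*q**3 + 705/16*q**2 + 603/8*q - 10179/16 → 729/16*q**2 + 603/8*q - 10179/16
  leading term q**2: subtract (-729/160*q)·f_2 from 729/16*q**2 + 603/8*q - 10179/16 → 3393/16*q - 10179/16
  leading term q: subtract (-3393/160)·f_2 from 3393/16*q - 10179/16 → 0
  remainder 0.

Every S-polynomial of the final basis reduces to 0, so we have a Gröbner basis.
Inter-reduce: drop elements whose leading term is divisible by another's, tail-reduce, and make monic.
Reduced Gröbner basis: {p - 5, q - 3}.

Since the basis is lex-ordered, q - 3 is univariate in q. Its roots are {3}. Back-substituting each root into the other basis elements fixes the other coordinates.
  q = 3: the earlier basis element becomes p - 5 = 0, giving p = 5 — point (5, 3).

{(5, 3)}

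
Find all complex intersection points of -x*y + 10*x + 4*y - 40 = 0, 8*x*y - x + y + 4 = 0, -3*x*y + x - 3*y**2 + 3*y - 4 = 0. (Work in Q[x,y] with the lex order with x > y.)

{(4, 0)}

Compute a lex Gröbner basis by Buchberger's algorithm.
f_1 = -x*y + 10*x + 4*y - 40, LT = x*y.
f_2 = 8*x*y - x + y + 4, LT = x*y.
f_3 = -3*x*y + x - 3*y**2 + 3*y - 4, LT = x*y.

S(f_1,f_2): lcm = x*y. S = -79/8*x - 33/8*y + 79/2.
  reduce S modulo (f_1, f_2, f_3):
  remainder -79/8*x - 33/8*y + 79/2 ≠ 0; add h_4 = -79/8*x - 33/8*y + 79/2 to the basis.

S(f_1,f_3): lcm = x*y. S = -29/3*x - y**2 - 3*y + 116/3.
  reduce S modulo (f_1, f_2, f_3, h_4):
  remainder -y**2 + 82/79*y ≠ 0; add h_5 = -y**2 + 82/79*y to the basis.

S(f_1,h_4): lcm = x*y. S = -10*x - 33/79*y**2 + 40.
  reduce S modulo (f_1, f_2, f_3, h_4, h_5):
  remainder 23364/6241*y ≠ 0; add h_6 = 23364/6241*y to the basis.

The other S-polynomials (S(f_2,f_3), S(f_2,h_4), S(f_3,h_4), S(f_1,h_5), S(f_2,h_5), S(f_3,h_5), S(h_4,h_5), S(f_1,h_6), S(f_2,h_6), S(f_3,h_6), S(h_4,h_6), S(h_5,h_6)) all reduce to 0 modulo the current basis, so we have a Gröbner basis.
Inter-reduce: drop elements whose leading term is divisible by another's, tail-reduce, and make monic.
Reduced Gröbner basis: {x - 4, y}.

Since the basis is lex-ordered, y is univariate in y. Its roots are {0}. Back-substituting each root into the other basis elements fixes the other coordinates.
  y = 0: the earlier basis element becomes x - 4 = 0, giving x = 4 — point (4, 0).
Zero-dimensionality of the ideal guarantees finitely many solutions over ℂ.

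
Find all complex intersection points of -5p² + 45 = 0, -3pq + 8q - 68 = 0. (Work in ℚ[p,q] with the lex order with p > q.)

{(3, -68), (-3, 4)}

Compute a lex Gröbner basis by Buchberger's algorithm.
f_1 = -5p² + 45, LT = p².
f_2 = -3pq + 8q - 68, LT = pq.

S(f_1,f_2): lcm = p²q. S = 8/3pq - 68/3p - 9q.
  leading term pq: subtract (-8/9)·f_2 from 8/3pq - 68/3p - 9q → -68/3p - 17/9q - 544/9
  leading term p: no divisor's leading term divides it; move -68/3p to the remainder.
  leading term q: no divisor's leading term divides it; move -17/9q to the remainder.
  leading term 1: no divisor's leading term divides it; move -544/9 to the remainder.
  remainder -68/3p - 17/9q - 544/9 ≠ 0; add h_3 = -68/3p - 17/9q - 544/9 to the basis.

S(f_2,h_3): lcm = pq. S = -1/12q² - 16/3q + 68/3.
  leading term q²: no divisor's leading term divides it; move -1/12q² to the remainder.
  leading term q: no divisor's leading term divides it; move -16/3q to the remainder.
  leading term 1: no divisor's leading term divides it; move 68/3 to the remainder.
  remainder -1/12q² - 16/3q + 68/3 ≠ 0; add h_4 = -1/12q² - 16/3q + 68/3 to the basis.

The other S-polynomials (S(f_1,h_3), S(f_1,h_4), S(f_2,h_4), S(h_3,h_4)) all reduce to 0 modulo the current basis, so we have a Gröbner basis.
Inter-reduce: drop elements whose leading term is divisible by another's, tail-reduce, and make monic.
Reduced Gröbner basis: {p + 1/12q + 8/3, q² + 64q - 272}.

From the last basis element, q² + 64q - 272 = 0, so q takes values in {-68, 4}. Each choice, substituted upward through the basis, yields the corresponding point(s) of the solution set.
  q = -68: the earlier basis element becomes p - 3 = 0, giving p = 3 — point (3, -68).
  q = 4: the earlier basis element becomes p + 3 = 0, giving p = -3 — point (-3, 4).
Substituting each solution back into the original system confirms all equations vanish.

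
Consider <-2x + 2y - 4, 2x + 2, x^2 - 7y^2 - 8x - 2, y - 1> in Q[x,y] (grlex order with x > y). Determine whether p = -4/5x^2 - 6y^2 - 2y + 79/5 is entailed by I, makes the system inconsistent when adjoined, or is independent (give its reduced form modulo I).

Adjoining -4/5x^2 - 6y^2 - 2y + 79/5 makes the ideal the whole ring: the system is inconsistent.

First compute the reduced Gröbner basis of I by Buchberger's algorithm.
f_1 = -2x + 2y - 4, LT = x.
f_2 = 2x + 2, LT = x.
f_3 = x^2 - 7y^2 - 8x - 2, LT = x^2.
f_4 = y - 1, LT = y.

S(f_1,f_2): lcm = x. S = -y + 1.
  leading term y: subtract (-1)·f_4 from -y + 1 → 0
  remainder 0.

S(f_1,f_3): lcm = x^2. S = -xy + 7y^2 + 10x + 2.
  leading term xy: subtract (1/2y)·f_1 from -xy + 7y^2 + 10x + 2 → 6y^2 + 10x + 2y + 2
  leading term y^2: subtract (6y)·f_4 from 6y^2 + 10x + 2y + 2 → 10x + 8y + 2
  leading term x: subtract (-5)·f_1 from 10x + 8y + 2 → 18y - 18
  leading term y: subtract (18)·f_4 from 18y - 18 → 0
  remainder 0.

S(f_1,f_4): leading monomials are coprime, so the S-polynomial reduces to 0 (Buchberger's first criterion).
S(f_2,f_3): lcm = x^2. S = 7y^2 + 9x + 2.
  leading term y^2: subtract (7y)·f_4 from 7y^2 + 9x + 2 → 9x + 7y + 2
  leading term x: subtract (-9/2)·f_1 from 9x + 7y + 2 → 16y - 16
  leading term y: subtract (16)·f_4 from 16y - 16 → 0
  remainder 0.

S(f_2,f_4): leading monomials are coprime, so the S-polynomial reduces to 0 (Buchberger's first criterion).
S(f_3,f_4): leading monomials are coprime, so the S-polynomial reduces to 0 (Buchberger's first criterion).
Every S-polynomial of the final basis reduces to 0, so we have a Gröbner basis.
Inter-reduce: drop elements whose leading term is divisible by another's, tail-reduce, and make monic.
Reduced Gröbner basis: {x + 1, y - 1}.
Label its elements g_1 = x + 1, g_2 = y - 1.

Reduce p = -4/5x^2 - 6y^2 - 2y + 79/5 modulo G:
  leading term x^2: subtract (-4/5x)·g_1 from -4/5x^2 - 6y^2 - 2y + 79/5 → -6y^2 + 4/5x - 2y + 79/5
  leading term y^2: subtract (-6y)·g_2 from -6y^2 + 4/5x - 2y + 79/5 → 4/5x - 8y + 79/5
  leading term x: subtract (4/5)·g_1 from 4/5x - 8y + 79/5 → -8y + 15
  leading term y: subtract (-8)·g_2 from -8y + 15 → 7
  leading term 1: no divisor's leading term divides it; move 7 to the remainder.
  normal form = 7.
The normal form is nonzero, so p ∉ I. Since p minus its normal form lies in I, I + (p) = I + (r) where r = 7; decide whether this ideal is the whole ring.
Here r = 7 is a nonzero constant, hence a unit: 1 ∈ I + (p), the Gröbner basis of I + (p) is {1}, and the enlarged system has no common solution — adjoining p is inconsistent.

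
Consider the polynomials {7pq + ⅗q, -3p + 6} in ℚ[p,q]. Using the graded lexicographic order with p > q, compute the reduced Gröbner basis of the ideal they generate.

G = {p - 2, q}

f_1 = 7pq + ⅗q, LT = pq.
f_2 = -3p + 6, LT = p.

S(f_1,f_2): lcm = pq. S = 73/35q.
  leading term q: no divisor's leading term divides it; move 73/35q to the remainder.
  remainder 73/35q ≠ 0; add g_3 = 73/35q to the basis.

The other S-polynomials (S(f_1,g_3), S(f_2,g_3)) all reduce to 0 modulo the current basis, so we have a Gröbner basis.
Inter-reduce: drop elements whose leading term is divisible by another's, tail-reduce, and make monic.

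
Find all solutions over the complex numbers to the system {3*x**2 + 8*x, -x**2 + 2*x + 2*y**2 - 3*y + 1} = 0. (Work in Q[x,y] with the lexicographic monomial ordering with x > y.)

{(0, 1/2), (0, 1), (-8/3, 3/4 - sqrt(905)/12), (-8/3, 3/4 + sqrt(905)/12)}

Compute a lex Gröbner basis by Buchberger's algorithm.
f_1 = 3*x**2 + 8*x, LT = x**2.
f_2 = -x**2 + 2*x + 2*y**2 - 3*y + 1, LT = x**2.

S(f_1,f_2): lcm = x**2. S = 14/3*x + 2*y**2 - 3*y + 1.
  leading term x: no divisor's leading term divides it; move 14/3*x to the remainder.
  leading term y**2: no divisor's leading term divides it; move 2*y**2 to the remainder.
  leading term y: no divisor's leading term divides it; move -3*y to the remainder.
  leading term 1: no divisor's leading term divides it; move 1 to the remainder.
  remainder 14/3*x + 2*y**2 - 3*y + 1 ≠ 0; add h_3 = 14/3*x + 2*y**2 - 3*y + 1 to the basis.

S(f_1,h_3): lcm = x**2. S = -3/7*x*y**2 + 9/14*x*y + 103/42*x.
  leading term x*y**2: subtract (-9/98*y**2)·h_3 from -3/7*x*y**2 + 9/14*x*y + 103/42*x → 9/14*x*y + 103/42*x + 9/49*y**4 - 27/98*y**3 + 9/98*y**2
  leading term x*y: subtract (27/196*y)·h_3 from 9/14*x*y + 103/42*x + 9/49*y**4 - 27/98*y**3 + 9/98*y**2 → 103/42*x + 9/49*y**4 - 27/49*y**3 + 99/196*y**2 - 27/196*y
  leading term x: subtract (103/196)·h_3 from 103/42*x + 9/49*y**4 - 27/49*y**3 + 99/196*y**2 - 27/196*y → 9/49*y**4 - 27/49*y**3 - 107/196*y**2 + 141/98*y - 103/196
  leading term y**4: no divisor's leading term divides it; move 9/49*y**4 to the remainder.
  leading term y**3: no divisor's leading term divides it; move -27/49*y**3 to the remainder.
  leading term y**2: no divisor's leading term divides it; move -107/196*y**2 to the remainder.
  leading term y: no divisor's leading term divides it; move 141/98*y to the remainder.
  leading term 1: no divisor's leading term divides it; move -103/196 to the remainder.
  remainder 9/49*y**4 - 27/49*y**3 - 107/196*y**2 + 141/98*y - 103/196 ≠ 0; add h_4 = 9/49*y**4 - 27/49*y**3 - 107/196*y**2 + 141/98*y - 103/196 to the basis.

The other S-polynomials (S(f_2,h_3), S(f_1,h_4), S(f_2,h_4), S(h_3,h_4)) all reduce to 0 modulo the current basis, so we have a Gröbner basis.
Inter-reduce: drop elements whose leading term is divisible by another's, tail-reduce, and make monic.
Reduced Gröbner basis: {x + 3/7*y**2 - 9/14*y + 3/14, y**4 - 3*y**3 - 107/36*y**2 + 47/6*y - 103/36}.

Since the basis is lex-ordered, y**4 - 3*y**3 - 107/36*y**2 + 47/6*y - 103/36 is univariate in y. Its roots are {1/2, 1, 3/4 - sqrt(905)/12, 3/4 + sqrt(905)/12}. Back-substituting each root into the other basis elements fixes the other coordinates.
  y = 1/2: the earlier basis element becomes x = 0, giving x = 0 — point (0, 1/2).
  y = 1: the earlier basis element becomes x = 0, giving x = 0 — point (0, 1).
  y = 3/4 - sqrt(905)/12: the earlier basis element becomes x + 8/3 = 0, giving x = -8/3 — point (-8/3, 3/4 - sqrt(905)/12).
  y = 3/4 + sqrt(905)/12: the earlier basis element becomes x + 8/3 = 0, giving x = -8/3 — point (-8/3, 3/4 + sqrt(905)/12).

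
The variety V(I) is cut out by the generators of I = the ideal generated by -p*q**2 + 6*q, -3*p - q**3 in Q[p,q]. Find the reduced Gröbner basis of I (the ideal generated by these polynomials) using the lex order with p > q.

G = {p + 1/3*q**3, q**5 + 18*q}

This is the nonlinear analogue of row-reducing a linear system.

f_1 = -p*q**2 + 6*q, LT = p*q**2.
f_2 = -3*p - q**3, LT = p.

S(f_1,f_2): lcm = p*q**2. S = -1/3*q**5 - 6*q.
  leading term q**5: no divisor's leading term divides it; move -1/3*q**5 to the remainder.
  leading term q: no divisor's leading term divides it; move -6*q to the remainder.
  remainder -1/3*q**5 - 6*q ≠ 0; add g_3 = -1/3*q**5 - 6*q to the basis.

The other S-polynomials (S(f_1,g_3), S(f_2,g_3)) all reduce to 0 modulo the current basis, so we have a Gröbner basis.
Inter-reduce: drop elements whose leading term is divisible by another's, tail-reduce, and make monic.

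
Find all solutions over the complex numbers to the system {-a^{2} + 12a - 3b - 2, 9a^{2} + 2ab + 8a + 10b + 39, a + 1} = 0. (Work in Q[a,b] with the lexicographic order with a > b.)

Compute a lex Gröbner basis by Buchberger's algorithm.
f_1 = -a^{2} + 12a - 3b - 2, LT = a^{2}.
f_2 = 9a^{2} + 2ab + 8a + 10b + 39, LT = a^{2}.
f_3 = a + 1, LT = a.

S(f_1,f_2): lcm = a^{2}. S = -\tfrac{2}{9}ab - \tfrac{116}{9}a + \tfrac{17}{9}b - \tfrac{7}{3}.
  leading term ab: subtract (-\tfrac{2}{9}b)·f_3 from -\tfrac{2}{9}ab - \tfrac{116}{9}a + \tfrac{17}{9}b - \tfrac{7}{3} → -\tfrac{116}{9}a + \tfrac{19}{9}b - \tfrac{7}{3}
  leading term a: subtract (-\tfrac{116}{9})·f_3 from -\tfrac{116}{9}a + \tfrac{19}{9}b - \tfrac{7}{3} → \tfrac{19}{9}b + \tfrac{95}{9}
  leading term b: no divisor's leading term divides it; move \tfrac{19}{9}b to the remainder.
  leading term 1: no divisor's leading term divides it; move \tfrac{95}{9} to the remainder.
  remainder \tfrac{19}{9}b + \tfrac{95}{9} ≠ 0; add h_4 = \tfrac{19}{9}b + \tfrac{95}{9} to the basis.

The other S-polynomials (S(f_1,f_3), S(f_2,f_3), S(f_1,h_4), S(f_2,h_4), S(f_3,h_4)) all reduce to 0 modulo the current basis, so we have a Gröbner basis.
Inter-reduce: drop elements whose leading term is divisible by another's, tail-reduce, and make monic.
Reduced Gröbner basis: {a + 1, b + 5}.

Since the basis is lex-ordered, b + 5 is univariate in b. Its roots are {-5}. Back-substituting each root into the other basis elements fixes the other coordinates.
  b = -5: the earlier basis element becomes a + 1 = 0, giving a = -1 — point (-1, -5).
Each listed point satisfies every original equation (direct substitution).

{(-1, -5)}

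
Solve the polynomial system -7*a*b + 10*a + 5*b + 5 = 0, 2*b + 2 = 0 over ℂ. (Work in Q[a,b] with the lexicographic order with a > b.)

Compute a lex Gröbner basis by Buchberger's algorithm.
f_1 = -7*a*b + 10*a + 5*b + 5, LT = a*b.
f_2 = 2*b + 2, LT = b.

S(f_1,f_2): lcm = a*b. S = -17/7*a - 5/7*b - 5/7.
  leading term a: no divisor's leading term divides it; move -17/7*a to the remainder.
  leading term b: subtract (-5/14)·f_2 from -5/7*b - 5/7 → 0
  remainder -17/7*a ≠ 0; add h_3 = -17/7*a to the basis.

S(f_1,h_3): lcm = a*b. S = -10/7*a - 5/7*b - 5/7.
  leading term a: subtract (10/17)·h_3 from -10/7*a - 5/7*b - 5/7 → -5/7*b - 5/7
  leading term b: subtract (-5/14)·f_2 from -5/7*b - 5/7 → 0
  remainder 0.

S(f_2,h_3): leading monomials are coprime, so the S-polynomial reduces to 0 (Buchberger's first criterion).
Every S-polynomial of the final basis reduces to 0, so we have a Gröbner basis.
Inter-reduce: drop elements whose leading term is divisible by another's, tail-reduce, and make monic.
Reduced Gröbner basis: {a, b + 1}.

A lex Gröbner basis eliminates variables successively. Here b + 1 depends only on b, with roots {-1}; lifting each root through the earlier basis elements recovers the full solutions.
  b = -1: the earlier basis element becomes a = 0, giving a = 0 — point (0, -1).
Each listed point satisfies every original equation (direct substitution).

{(0, -1)}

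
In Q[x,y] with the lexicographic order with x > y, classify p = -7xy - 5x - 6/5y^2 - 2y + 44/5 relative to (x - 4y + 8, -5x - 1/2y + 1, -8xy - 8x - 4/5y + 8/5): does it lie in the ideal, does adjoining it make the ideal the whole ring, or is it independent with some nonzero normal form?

-7xy - 5x - 6/5y^2 - 2y + 44/5 lies in I (it reduces to 0).

First compute the reduced Gröbner basis of I by Buchberger's algorithm.
f_1 = x - 4y + 8, LT = x.
f_2 = -5x - 1/2y + 1, LT = x.
f_3 = -8xy - 8x - 4/5y + 8/5, LT = xy.

S(f_1,f_2): lcm = x. S = -41/10y + 41/5.
  reduce S modulo (f_1, f_2, f_3):
  remainder -41/10y + 41/5 ≠ 0; add h_4 = -41/10y + 41/5 to the basis.

The other S-polynomials (S(f_1,f_3), S(f_2,f_3), S(f_1,h_4), S(f_2,h_4), S(f_3,h_4)) all reduce to 0 modulo the current basis, so we have a Gröbner basis.
Inter-reduce: drop elements whose leading term is divisible by another's, tail-reduce, and make monic.
Reduced Gröbner basis: {x, y - 2}.
Label its elements g_1 = x, g_2 = y - 2.

Reduce p = -7xy - 5x - 6/5y^2 - 2y + 44/5 modulo G:
  leading term xy: subtract (-7y)·g_1 from -7xy - 5x - 6/5y^2 - 2y + 44/5 → -5x - 6/5y^2 - 2y + 44/5
  leading term x: subtract (-5)·g_1 from -5x - 6/5y^2 - 2y + 44/5 → -6/5y^2 - 2y + 44/5
  leading term y^2: subtract (-6/5y)·g_2 from -6/5y^2 - 2y + 44/5 → -22/5y + 44/5
  leading term y: subtract (-22/5)·g_2 from -22/5y + 44/5 → 0
  normal form = 0.
Since the normal form is 0, p ∈ I.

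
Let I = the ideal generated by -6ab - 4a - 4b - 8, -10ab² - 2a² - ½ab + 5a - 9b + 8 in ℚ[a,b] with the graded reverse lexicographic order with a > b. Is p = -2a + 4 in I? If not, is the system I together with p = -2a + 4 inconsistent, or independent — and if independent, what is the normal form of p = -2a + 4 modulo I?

First compute the reduced Gröbner basis of I by Buchberger's algorithm.
f_1 = -6ab - 4a - 4b - 8, LT = ab.
f_2 = -10ab² - 2a² - ½ab + 5a - 9b + 8, LT = ab².

S(f_1,f_2): lcm = ab². S = -⅕a² + 37/60ab + ⅔b² + ½a + 13/30b + ⅘.
  leading term a²: no divisor's leading term divides it; move -⅕a² to the remainder.
  leading term ab: subtract (-37/360)·f_1 from 37/60ab + ⅔b² + ½a + 13/30b + ⅘ → ⅔b² + 4/45a + 1/45b - 1/45
  leading term b²: no divisor's leading term divides it; move ⅔b² to the remainder.
  leading term a: no divisor's leading term divides it; move 4/45a to the remainder.
  leading term b: no divisor's leading term divides it; move 1/45b to the remainder.
  leading term 1: no divisor's leading term divides it; move -1/45 to the remainder.
  remainder -⅕a² + ⅔b² + 4/45a + 1/45b - 1/45 ≠ 0; add h_3 = -⅕a² + ⅔b² + 4/45a + 1/45b - 1/45 to the basis.

S(f_1,h_3): lcm = a²b. S = 10/3b³ + ⅔a² + 10/9ab + 1/9b² + 4/3a - 1/9b.
  leading term b³: no divisor's leading term divides it; move 10/3b³ to the remainder.
  leading term a²: subtract (-10/3)·h_3 from ⅔a² + 10/9ab + 1/9b² + 4/3a - 1/9b → 10/9ab + 7/3b² + 44/27a - 1/27b - 2/27
  leading term ab: subtract (-5/27)·f_1 from 10/9ab + 7/3b² + 44/27a - 1/27b - 2/27 → 7/3b² + 8/9a - 7/9b - 14/9
  leading term b²: no divisor's leading term divides it; move 7/3b² to the remainder.
  leading term a: no divisor's leading term divides it; move 8/9a to the remainder.
  leading term b: no divisor's leading term divides it; move -7/9b to the remainder.
  leading term 1: no divisor's leading term divides it; move -14/9 to the remainder.
  remainder 10/3b³ + 7/3b² + 8/9a - 7/9b - 14/9 ≠ 0; add h_4 = 10/3b³ + 7/3b² + 8/9a - 7/9b - 14/9 to the basis.

The other S-polynomials (S(f_2,h_3), S(f_1,h_4), S(f_2,h_4), S(h_3,h_4)) all reduce to 0 modulo the current basis, so we have a Gröbner basis.
Inter-reduce: drop elements whose leading term is divisible by another's, tail-reduce, and make monic.
Reduced Gröbner basis: {b³ + 7/10b² + 4/15a - 7/30b - 7/15, a² - 10/3b² - 4/9a - 1/9b + 1/9, ab + ⅔a + ⅔b + 4/3}.
Label its elements g_1 = b³ + 7/10b² + 4/15a - 7/30b - 7/15, g_2 = a² - 10/3b² - 4/9a - 1/9b + 1/9, g_3 = ab + ⅔a + ⅔b + 4/3.

Reduce p = -2a + 4 modulo G:
  leading term a: no divisor's leading term divides it; move -2a to the remainder.
  leading term 1: no divisor's leading term divides it; move 4 to the remainder.
  normal form = -2a + 4.
The normal form is nonzero, so p ∉ I. Since p minus its normal form lies in I, I + (p) = I + (r) where r = -2a + 4; decide whether this ideal is the whole ring.
Run Buchberger on G together with r (pairs among the g_i already reduce to 0 since G is a Gröbner basis):
g_1 = b³ + 7/10b² + 4/15a - 7/30b - 7/15, LT = b³.
g_2 = a² - 10/3b² - 4/9a - 1/9b + 1/9, LT = a².
g_3 = ab + ⅔a + ⅔b + 4/3, LT = ab.
r = -2a + 4, LT = a.

S(g_2,r): lcm = a². S = -10/3b² + 14/9a - 1/9b + 1/9.
  leading term b²: no divisor's leading term divides it; move -10/3b² to the remainder.
  leading term a: subtract (-7/9)·r from 14/9a - 1/9b + 1/9 → -1/9b + 29/9
  leading term b: no divisor's leading term divides it; move -1/9b to the remainder.
  leading term 1: no divisor's leading term divides it; move 29/9 to the remainder.
  remainder -10/3b² - 1/9b + 29/9 ≠ 0; add m_5 = -10/3b² - 1/9b + 29/9 to the basis.

S(g_3,r): lcm = ab. S = ⅔a + 8/3b + 4/3.
  leading term a: subtract (-⅓)·r from ⅔a + 8/3b + 4/3 → 8/3b + 8/3
  leading term b: no divisor's leading term divides it; move 8/3b to the remainder.
  leading term 1: no divisor's leading term divides it; move 8/3 to the remainder.
  remainder 8/3b + 8/3 ≠ 0; add m_6 = 8/3b + 8/3 to the basis.

The other S-polynomials (S(g_1,g_2), S(g_1,g_3), S(g_1,r), S(g_2,g_3), S(g_1,m_5), S(g_2,m_5), S(g_3,m_5), S(r,m_5), S(g_1,m_6), S(g_2,m_6), S(g_3,m_6), S(r,m_6), S(m_5,m_6)) all reduce to 0 modulo the current basis, so we have a Gröbner basis.
Inter-reduce: drop elements whose leading term is divisible by another's, tail-reduce, and make monic.
Reduced Gröbner basis: {a - 2, b + 1}.
The reduced Gröbner basis of I + (p) is {a - 2, b + 1} ≠ {1}, a proper ideal, so the enlarged system stays consistent: p is independent of I, with normal form -2a + 4.

Ideal membership is decidable via reduction modulo a Gröbner basis.

-2a + 4 is independent of I; its normal form modulo I is -2a + 4.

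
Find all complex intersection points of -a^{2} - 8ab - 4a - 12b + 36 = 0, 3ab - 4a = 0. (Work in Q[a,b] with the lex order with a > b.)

Compute a lex Gröbner basis by Buchberger's algorithm.
f_1 = -a^{2} - 8ab - 4a - 12b + 36, LT = a^{2}.
f_2 = 3ab - 4a, LT = ab.

S(f_1,f_2): lcm = a^{2}b. S = \tfrac{4}{3}a^{2} + 8ab^{2} + 4ab + 12b^{2} - 36b.
  reduce S modulo (f_1, f_2):
  remainder 12b^{2} - 52b + 48 ≠ 0; add h_3 = 12b^{2} - 52b + 48 to the basis.

The other S-polynomials (S(f_1,h_3), S(f_2,h_3)) all reduce to 0 modulo the current basis, so we have a Gröbner basis.
Inter-reduce: drop elements whose leading term is divisible by another's, tail-reduce, and make monic.
Reduced Gröbner basis: {a^{2} + \tfrac{44}{3}a + 12b - 36, ab - \tfrac{4}{3}a, b^{2} - \tfrac{13}{3}b + 4}.

A lex Gröbner basis eliminates variables successively. Here b^{2} - \tfrac{13}{3}b + 4 depends only on b, with roots {4/3, 3}; lifting each root through the earlier basis elements recovers the full solutions.
  b = 4/3: the earlier basis element becomes a^{2} + \tfrac{44}{3}a - 20 = 0, giving a = -22/3 + 2*sqrt(166)/3, -2*sqrt(166)/3 - 22/3 — points (-22/3 + 2*sqrt(166)/3, 4/3), (-2*sqrt(166)/3 - 22/3, 4/3).
  b = 3: the earlier basis elements become a^{2} + \tfrac{44}{3}a = 0; \tfrac{5}{3}a = 0, giving a = 0 — point (0, 3).

{(-22/3 + 2*sqrt(166)/3, 4/3), (-2*sqrt(166)/3 - 22/3, 4/3), (0, 3)}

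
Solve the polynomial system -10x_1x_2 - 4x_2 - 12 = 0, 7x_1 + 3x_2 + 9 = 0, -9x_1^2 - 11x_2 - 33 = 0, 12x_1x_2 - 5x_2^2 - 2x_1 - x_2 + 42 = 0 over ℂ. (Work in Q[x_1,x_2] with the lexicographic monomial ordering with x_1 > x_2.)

{(0, -3)}

Compute a lex Gröbner basis by Buchberger's algorithm.
f_1 = -10x_1x_2 - 4x_2 - 12, LT = x_1x_2.
f_2 = 7x_1 + 3x_2 + 9, LT = x_1.
f_3 = -9x_1^2 - 11x_2 - 33, LT = x_1^2.
f_4 = 12x_1x_2 - 2x_1 - 5x_2^2 - x_2 + 42, LT = x_1x_2.

S(f_1,f_2): lcm = x_1x_2. S = -3/7x_2^2 - 31/35x_2 + 6/5.
  leading term x_2^2: no divisor's leading term divides it; move -3/7x_2^2 to the remainder.
  leading term x_2: no divisor's leading term divides it; move -31/35x_2 to the remainder.
  leading term 1: no divisor's leading term divides it; move 6/5 to the remainder.
  remainder -3/7x_2^2 - 31/35x_2 + 6/5 ≠ 0; add h_5 = -3/7x_2^2 - 31/35x_2 + 6/5 to the basis.

S(f_1,f_3): lcm = x_1^2x_2. S = 2/5x_1x_2 + 6/5x_1 - 11/9x_2^2 - 11/3x_2.
  leading term x_1x_2: subtract (-1/25)·f_1 from 2/5x_1x_2 + 6/5x_1 - 11/9x_2^2 - 11/3x_2 → 6/5x_1 - 11/9x_2^2 - 287/75x_2 - 12/25
  leading term x_1: subtract (6/35)·f_2 from 6/5x_1 - 11/9x_2^2 - 287/75x_2 - 12/25 → -11/9x_2^2 - 2279/525x_2 - 354/175
  leading term x_2^2: subtract (77/27)·h_5 from -11/9x_2^2 - 2279/525x_2 - 354/175 → -8576/4725x_2 - 8576/1575
  leading term x_2: no divisor's leading term divides it; move -8576/4725x_2 to the remainder.
  leading term 1: no divisor's leading term divides it; move -8576/1575 to the remainder.
  remainder -8576/4725x_2 - 8576/1575 ≠ 0; add h_6 = -8576/4725x_2 - 8576/1575 to the basis.

S(f_1,f_4): lcm = x_1x_2. S = 1/6x_1 + 5/12x_2^2 + 29/60x_2 - 23/10.
  leading term x_1: subtract (1/42)·f_2 from 1/6x_1 + 5/12x_2^2 + 29/60x_2 - 23/10 → 5/12x_2^2 + 173/420x_2 - 88/35
  leading term x_2^2: subtract (-35/36)·h_5 from 5/12x_2^2 + 173/420x_2 - 88/35 → -283/630x_2 - 283/210
  leading term x_2: subtract (4245/17152)·h_6 from -283/630x_2 - 283/210 → 0
  remainder 0.

S(f_2,f_3): lcm = x_1^2. S = 3/7x_1x_2 + 9/7x_1 - 11/9x_2 - 11/3.
  leading term x_1x_2: subtract (-3/70)·f_1 from 3/7x_1x_2 + 9/7x_1 - 11/9x_2 - 11/3 → 9/7x_1 - 439/315x_2 - 439/105
  leading term x_1: subtract (9/49)·f_2 from 9/7x_1 - 439/315x_2 - 439/105 → -4288/2205x_2 - 4288/735
  leading term x_2: subtract (15/14)·h_6 from -4288/2205x_2 - 4288/735 → 0
  remainder 0.

S(f_2,f_4): lcm = x_1x_2. S = 1/6x_1 + 71/84x_2^2 + 115/84x_2 - 7/2.
  leading term x_1: subtract (1/42)·f_2 from 1/6x_1 + 71/84x_2^2 + 115/84x_2 - 7/2 → 71/84x_2^2 + 109/84x_2 - 26/7
  leading term x_2^2: subtract (-71/36)·h_5 from 71/84x_2^2 + 109/84x_2 - 26/7 → -283/630x_2 - 283/210
  leading term x_2: subtract (4245/17152)·h_6 from -283/630x_2 - 283/210 → 0
  remainder 0.

S(f_3,f_4): lcm = x_1^2x_2. S = 1/6x_1^2 + 5/12x_1x_2^2 + 1/12x_1x_2 - 7/2x_1 + 11/9x_2^2 + 11/3x_2.
  leading term x_1^2: subtract (1/42x_1)·f_2 from 1/6x_1^2 + 5/12x_1x_2^2 + 1/12x_1x_2 - 7/2x_1 + 11/9x_2^2 + 11/3x_2 → 5/12x_1x_2^2 + 1/84x_1x_2 - 26/7x_1 + 11/9x_2^2 + 11/3x_2
  leading term x_1x_2^2: subtract (-1/24x_2)·f_1 from 5/12x_1x_2^2 + 1/84x_1x_2 - 26/7x_1 + 11/9x_2^2 + 11/3x_2 → 1/84x_1x_2 - 26/7x_1 + 19/18x_2^2 + 19/6x_2
  leading term x_1x_2: subtract (-1/840)·f_1 from 1/84x_1x_2 - 26/7x_1 + 19/18x_2^2 + 19/6x_2 → -26/7x_1 + 19/18x_2^2 + 332/105x_2 - 1/70
  leading term x_1: subtract (-26/49)·f_2 from -26/7x_1 + 19/18x_2^2 + 332/105x_2 - 1/70 → 19/18x_2^2 + 3494/735x_2 + 2333/490
  leading term x_2^2: subtract (-133/54)·h_5 from 19/18x_2^2 + 3494/735x_2 + 2333/490 → 34031/13230x_2 + 34031/4410
  leading term x_2: subtract (-170155/120064)·h_6 from 34031/13230x_2 + 34031/4410 → 0
  remainder 0.

S(f_1,h_5): lcm = x_1x_2^2. S = -31/15x_1x_2 + 14/5x_1 + 2/5x_2^2 + 6/5x_2.
  leading term x_1x_2: subtract (31/150)·f_1 from -31/15x_1x_2 + 14/5x_1 + 2/5x_2^2 + 6/5x_2 → 14/5x_1 + 2/5x_2^2 + 152/75x_2 + 62/25
  leading term x_1: subtract (2/5)·f_2 from 14/5x_1 + 2/5x_2^2 + 152/75x_2 + 62/25 → 2/5x_2^2 + 62/75x_2 - 28/25
  leading term x_2^2: subtract (-14/15)·h_5 from 2/5x_2^2 + 62/75x_2 - 28/25 → 0
  remainder 0.

S(f_2,h_5): leading monomials are coprime, so the S-polynomial reduces to 0 (Buchberger's first criterion).
S(f_3,h_5): leading monomials are coprime, so the S-polynomial reduces to 0 (Buchberger's first criterion).
S(f_4,h_5): lcm = x_1x_2^2. S = -67/30x_1x_2 + 14/5x_1 - 5/12x_2^3 - 1/12x_2^2 + 7/2x_2.
  leading term x_1x_2: subtract (67/300)·f_1 from -67/30x_1x_2 + 14/5x_1 - 5/12x_2^3 - 1/12x_2^2 + 7/2x_2 → 14/5x_1 - 5/12x_2^3 - 1/12x_2^2 + 659/150x_2 + 67/25
  leading term x_1: subtract (2/5)·f_2 from 14/5x_1 - 5/12x_2^3 - 1/12x_2^2 + 659/150x_2 + 67/25 → -5/12x_2^3 - 1/12x_2^2 + 479/150x_2 - 23/25
  leading term x_2^3: subtract (35/36x_2)·h_5 from -5/12x_2^3 - 1/12x_2^2 + 479/150x_2 - 23/25 → 7/9x_2^2 + 152/75x_2 - 23/25
  leading term x_2^2: subtract (-49/27)·h_5 from 7/9x_2^2 + 152/75x_2 - 23/25 → 283/675x_2 + 283/225
  leading term x_2: subtract (-1981/8576)·h_6 from 283/675x_2 + 283/225 → 0
  remainder 0.

S(f_1,h_6): lcm = x_1x_2. S = -3x_1 + 2/5x_2 + 6/5.
  leading term x_1: subtract (-3/7)·f_2 from -3x_1 + 2/5x_2 + 6/5 → 59/35x_2 + 177/35
  leading term x_2: subtract (-7965/8576)·h_6 from 59/35x_2 + 177/35 → 0
  remainder 0.

S(f_2,h_6): leading monomials are coprime, so the S-polynomial reduces to 0 (Buchberger's first criterion).
S(f_3,h_6): leading monomials are coprime, so the S-polynomial reduces to 0 (Buchberger's first criterion).
S(f_4,h_6): lcm = x_1x_2. S = -19/6x_1 - 5/12x_2^2 - 1/12x_2 + 7/2.
  leading term x_1: subtract (-19/42)·f_2 from -19/6x_1 - 5/12x_2^2 - 1/12x_2 + 7/2 → -5/12x_2^2 + 107/84x_2 + 53/7
  leading term x_2^2: subtract (35/36)·h_5 from -5/12x_2^2 + 107/84x_2 + 53/7 → 269/126x_2 + 269/42
  leading term x_2: subtract (-20175/17152)·h_6 from 269/126x_2 + 269/42 → 0
  remainder 0.

S(h_5,h_6): lcm = x_2^2. S = -14/15x_2 - 14/5.
  leading term x_2: subtract (2205/4288)·h_6 from -14/15x_2 - 14/5 → 0
  remainder 0.

Every S-polynomial of the final basis reduces to 0, so we have a Gröbner basis.
Inter-reduce: drop elements whose leading term is divisible by another's, tail-reduce, and make monic.
Reduced Gröbner basis: {x_1, x_2 + 3}.

A lex Gröbner basis eliminates variables successively. Here x_2 + 3 depends only on x_2, with roots {-3}; lifting each root through the earlier basis elements recovers the full solutions.
  x_2 = -3: the earlier basis element becomes x_1 = 0, giving x_1 = 0 — point (0, -3).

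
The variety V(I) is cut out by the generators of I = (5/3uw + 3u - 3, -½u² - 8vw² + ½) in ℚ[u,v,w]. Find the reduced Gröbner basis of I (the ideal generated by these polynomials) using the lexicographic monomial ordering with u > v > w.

f_1 = 5/3uw + 3u - 3, LT = uw.
f_2 = -½u² - 8vw² + ½, LT = u².

S(f_1,f_2): lcm = u²w. S = 9/5u² - 9/5u - 16vw³ + w.
  leading term u²: subtract (-18/5)·f_2 from 9/5u² - 9/5u - 16vw³ + w → -9/5u - 16vw³ - 144/5vw² + w + 9/5
  leading term u: no divisor's leading term divides it; move -9/5u to the remainder.
  leading term vw³: no divisor's leading term divides it; move -16vw³ to the remainder.
  leading term vw²: no divisor's leading term divides it; move -144/5vw² to the remainder.
  leading term w: no divisor's leading term divides it; move w to the remainder.
  leading term 1: no divisor's leading term divides it; move 9/5 to the remainder.
  remainder -9/5u - 16vw³ - 144/5vw² + w + 9/5 ≠ 0; add g_3 = -9/5u - 16vw³ - 144/5vw² + w + 9/5 to the basis.

S(f_1,g_3): lcm = uw. S = 9/5u - 80/9vw⁴ - 16vw³ + 5/9w² + w - 9/5.
  leading term u: subtract (-1)·g_3 from 9/5u - 80/9vw⁴ - 16vw³ + 5/9w² + w - 9/5 → -80/9vw⁴ - 32vw³ - 144/5vw² + 5/9w² + 2w
  leading term vw⁴: no divisor's leading term divides it; move -80/9vw⁴ to the remainder.
  leading term vw³: no divisor's leading term divides it; move -32vw³ to the remainder.
  leading term vw²: no divisor's leading term divides it; move -144/5vw² to the remainder.
  leading term w²: no divisor's leading term divides it; move 5/9w² to the remainder.
  leading term w: no divisor's leading term divides it; move 2w to the remainder.
  remainder -80/9vw⁴ - 32vw³ - 144/5vw² + 5/9w² + 2w ≠ 0; add g_4 = -80/9vw⁴ - 32vw³ - 144/5vw² + 5/9w² + 2w to the basis.

The other S-polynomials (S(f_2,g_3), S(f_1,g_4), S(f_2,g_4), S(g_3,g_4)) all reduce to 0 modulo the current basis, so we have a Gröbner basis.
Inter-reduce: drop elements whose leading term is divisible by another's, tail-reduce, and make monic.

G = {u + 80/9vw³ + 16vw² - 5/9w - 1, vw⁴ + 18/5vw³ + 81/25vw² - 1/16w² - 9/40w}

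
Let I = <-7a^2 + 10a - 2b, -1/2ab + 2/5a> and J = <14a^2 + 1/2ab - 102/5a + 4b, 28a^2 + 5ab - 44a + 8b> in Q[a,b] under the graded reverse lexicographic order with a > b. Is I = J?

Since reduced Gröbner bases are canonical representatives of ideals under a given ordering, it suffices to compute and compare them.
Buchberger on the first generating set:
f_1 = -7a^2 + 10a - 2b, LT = a^2.
f_2 = -1/2ab + 2/5a, LT = ab.

S(f_1,f_2): lcm = a^2b. S = 4/5a^2 - 10/7ab + 2/7b^2.
  leading term a^2: subtract (-4/35)·f_1 from 4/5a^2 - 10/7ab + 2/7b^2 → -10/7ab + 2/7b^2 + 8/7a - 8/35b
  leading term ab: subtract (20/7)·f_2 from -10/7ab + 2/7b^2 + 8/7a - 8/35b → 2/7b^2 - 8/35b
  leading term b^2: no divisor's leading term divides it; move 2/7b^2 to the remainder.
  leading term b: no divisor's leading term divides it; move -8/35b to the remainder.
  remainder 2/7b^2 - 8/35b ≠ 0; add g_3 = 2/7b^2 - 8/35b to the basis.

The other S-polynomials (S(f_1,g_3), S(f_2,g_3)) all reduce to 0 modulo the current basis, so we have a Gröbner basis.
Inter-reduce: drop elements whose leading term is divisible by another's, tail-reduce, and make monic.
Reduced Gröbner basis: {a^2 - 10/7a + 2/7b, ab - 4/5a, b^2 - 4/5b}.

Buchberger on the second generating set:
h_1 = 14a^2 + 1/2ab - 102/5a + 4b, LT = a^2.
h_2 = 28a^2 + 5ab - 44a + 8b, LT = a^2.

S(h_1,h_2): lcm = a^2. S = -1/7ab + 4/35a.
  leading term ab: no divisor's leading term divides it; move -1/7ab to the remainder.
  leading term a: no divisor's leading term divides it; move 4/35a to the remainder.
  remainder -1/7ab + 4/35a ≠ 0; add k_3 = -1/7ab + 4/35a to the basis.

S(h_1,k_3): lcm = a^2b. S = 1/28ab^2 + 4/5a^2 - 51/35ab + 2/7b^2.
  leading term ab^2: subtract (-1/4b)·k_3 from 1/28ab^2 + 4/5a^2 - 51/35ab + 2/7b^2 → 4/5a^2 - 10/7ab + 2/7b^2
  leading term a^2: subtract (2/35)·h_1 from 4/5a^2 - 10/7ab + 2/7b^2 → -51/35ab + 2/7b^2 + 204/175a - 8/35b
  leading term ab: subtract (51/5)·k_3 from -51/35ab + 2/7b^2 + 204/175a - 8/35b → 2/7b^2 - 8/35b
  leading term b^2: no divisor's leading term divides it; move 2/7b^2 to the remainder.
  leading term b: no divisor's leading term divides it; move -8/35b to the remainder.
  remainder 2/7b^2 - 8/35b ≠ 0; add k_4 = 2/7b^2 - 8/35b to the basis.

The other S-polynomials (S(h_2,k_3), S(h_1,k_4), S(h_2,k_4), S(k_3,k_4)) all reduce to 0 modulo the current basis, so we have a Gröbner basis.
Inter-reduce: drop elements whose leading term is divisible by another's, tail-reduce, and make monic.
Reduced Gröbner basis: {a^2 - 10/7a + 2/7b, ab - 4/5a, b^2 - 4/5b}.

These coincide, so the ideals are equal.

Yes, the ideals are equal.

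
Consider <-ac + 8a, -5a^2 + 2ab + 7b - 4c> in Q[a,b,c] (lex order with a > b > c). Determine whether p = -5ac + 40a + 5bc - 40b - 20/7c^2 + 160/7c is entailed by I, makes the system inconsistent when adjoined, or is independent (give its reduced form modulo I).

-5ac + 40a + 5bc - 40b - 20/7c^2 + 160/7c lies in I (it reduces to 0).

First compute the reduced Gröbner basis of I by Buchberger's algorithm.
f_1 = -ac + 8a, LT = ac.
f_2 = -5a^2 + 2ab + 7b - 4c, LT = a^2.

S(f_1,f_2): lcm = a^2c. S = -8a^2 + 2/5abc + 7/5bc - 4/5c^2.
  leading term a^2: subtract (8/5)·f_2 from -8a^2 + 2/5abc + 7/5bc - 4/5c^2 → 2/5abc - 16/5ab + 7/5bc - 56/5b - 4/5c^2 + 32/5c
  leading term abc: subtract (-2/5b)·f_1 from 2/5abc - 16/5ab + 7/5bc - 56/5b - 4/5c^2 + 32/5c → 7/5bc - 56/5b - 4/5c^2 + 32/5c
  leading term bc: no divisor's leading term divides it; move 7/5bc to the remainder.
  leading term b: no divisor's leading term divides it; move -56/5b to the remainder.
  leading term c^2: no divisor's leading term divides it; move -4/5c^2 to the remainder.
  leading term c: no divisor's leading term divides it; move 32/5c to the remainder.
  remainder 7/5bc - 56/5b - 4/5c^2 + 32/5c ≠ 0; add h_3 = 7/5bc - 56/5b - 4/5c^2 + 32/5c to the basis.

S(f_1,h_3): lcm = abc. S = 4/7ac^2 - 32/7ac.
  leading term ac^2: subtract (-4/7c)·f_1 from 4/7ac^2 - 32/7ac → 0
  remainder 0.

S(f_2,h_3): leading monomials are coprime, so the S-polynomial reduces to 0 (Buchberger's first criterion).
Every S-polynomial of the final basis reduces to 0, so we have a Gröbner basis.
Inter-reduce: drop elements whose leading term is divisible by another's, tail-reduce, and make monic.
Reduced Gröbner basis: {a^2 - 2/5ab - 7/5b + 4/5c, ac - 8a, bc - 8b - 4/7c^2 + 32/7c}.
Label its elements g_1 = a^2 - 2/5ab - 7/5b + 4/5c, g_2 = ac - 8a, g_3 = bc - 8b - 4/7c^2 + 32/7c.

Reduce p = -5ac + 40a + 5bc - 40b - 20/7c^2 + 160/7c modulo G:
  leading term ac: subtract (-5)·g_2 from -5ac + 40a + 5bc - 40b - 20/7c^2 + 160/7c → 5bc - 40b - 20/7c^2 + 160/7c
  leading term bc: subtract (5)·g_3 from 5bc - 40b - 20/7c^2 + 160/7c → 0
  normal form = 0.
Since the normal form is 0, p ∈ I.

The remainder on division by a Gröbner basis is unique — it is the normal form.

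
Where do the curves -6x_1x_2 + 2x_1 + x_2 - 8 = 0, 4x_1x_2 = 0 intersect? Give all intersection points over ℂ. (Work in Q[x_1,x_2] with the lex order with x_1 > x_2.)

{(4, 0), (0, 8)}

Compute a lex Gröbner basis by Buchberger's algorithm.
f_1 = -6x_1x_2 + 2x_1 + x_2 - 8, LT = x_1x_2.
f_2 = 4x_1x_2, LT = x_1x_2.

S(f_1,f_2): lcm = x_1x_2. S = -1/3x_1 - 1/6x_2 + 4/3.
  reduce S modulo (f_1, f_2):
  remainder -1/3x_1 - 1/6x_2 + 4/3 ≠ 0; add h_3 = -1/3x_1 - 1/6x_2 + 4/3 to the basis.

S(f_1,h_3): lcm = x_1x_2. S = -1/3x_1 - 1/2x_2^2 + 23/6x_2 + 4/3.
  reduce S modulo (f_1, f_2, h_3):
  remainder -1/2x_2^2 + 4x_2 ≠ 0; add h_4 = -1/2x_2^2 + 4x_2 to the basis.

The other S-polynomials (S(f_2,h_3), S(f_1,h_4), S(f_2,h_4), S(h_3,h_4)) all reduce to 0 modulo the current basis, so we have a Gröbner basis.
Inter-reduce: drop elements whose leading term is divisible by another's, tail-reduce, and make monic.
Reduced Gröbner basis: {x_1 + 1/2x_2 - 4, x_2^2 - 8x_2}.

Since the basis is lex-ordered, x_2^2 - 8x_2 is univariate in x_2. Its roots are {0, 8}. Back-substituting each root into the other basis elements fixes the other coordinates.
  x_2 = 0: the earlier basis element becomes x_1 - 4 = 0, giving x_1 = 4 — point (4, 0).
  x_2 = 8: the earlier basis element becomes x_1 = 0, giving x_1 = 0 — point (0, 8).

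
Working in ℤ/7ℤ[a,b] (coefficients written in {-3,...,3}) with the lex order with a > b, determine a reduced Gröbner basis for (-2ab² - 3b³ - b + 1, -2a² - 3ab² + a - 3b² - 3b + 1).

f_1 = -2ab² - 3b³ - b + 1, LT = ab².
f_2 = -2a² - 3ab² + a - 3b² - 3b + 1, LT = a².

S(f_1,f_2): lcm = a²b². S = 2ab⁴ - 2ab³ - 3ab² - 3ab + 3a + 2b⁴ + 2b³ - 3b².
  leading term ab⁴: subtract (-b²)·f_1 from 2ab⁴ - 2ab³ - 3ab² - 3ab + 3a + 2b⁴ + 2b³ - 3b² → -2ab³ - 3ab² - 3ab + 3a - 3b⁵ + 2b⁴ + b³ - 2b²
  leading term ab³: subtract (b)·f_1 from -2ab³ - 3ab² - 3ab + 3a - 3b⁵ + 2b⁴ + b³ - 2b² → -3ab² - 3ab + 3a - 3b⁵ - 2b⁴ + b³ - b² - b
  leading term ab²: subtract (-2)·f_1 from -3ab² - 3ab + 3a - 3b⁵ - 2b⁴ + b³ - b² - b → -3ab + 3a - 3b⁵ - 2b⁴ + 2b³ - b² - 3b + 2
  leading term ab: no divisor's leading term divides it; move -3ab to the remainder.
  leading term a: no divisor's leading term divides it; move 3a to the remainder.
  leading term b⁵: no divisor's leading term divides it; move -3b⁵ to the remainder.
  leading term b⁴: no divisor's leading term divides it; move -2b⁴ to the remainder.
  leading term b³: no divisor's leading term divides it; move 2b³ to the remainder.
  leading term b²: no divisor's leading term divides it; move -b² to the remainder.
  leading term b: no divisor's leading term divides it; move -3b to the remainder.
  leading term 1: no divisor's leading term divides it; move 2 to the remainder.
  remainder -3ab + 3a - 3b⁵ - 2b⁴ + 2b³ - b² - 3b + 2 ≠ 0; add g_3 = -3ab + 3a - 3b⁵ - 2b⁴ + 2b³ - b² - 3b + 2 to the basis.

S(f_1,g_3): lcm = ab². S = ab - b⁶ - 3b⁵ + 3b⁴ - b² + 3.
  leading term ab: subtract (2)·g_3 from ab - b⁶ - 3b⁵ + 3b⁴ - b² + 3 → a - b⁶ + 3b⁵ + 3b³ + b² - b - 1
  leading term a: no divisor's leading term divides it; move a to the remainder.
  leading term b⁶: no divisor's leading term divides it; move -b⁶ to the remainder.
  leading term b⁵: no divisor's leading term divides it; move 3b⁵ to the remainder.
  leading term b³: no divisor's leading term divides it; move 3b³ to the remainder.
  leading term b²: no divisor's leading term divides it; move b² to the remainder.
  leading term b: no divisor's leading term divides it; move -b to the remainder.
  leading term 1: no divisor's leading term divides it; move -1 to the remainder.
  remainder a - b⁶ + 3b⁵ + 3b³ + b² - b - 1 ≠ 0; add g_4 = a - b⁶ + 3b⁵ + 3b³ + b² - b - 1 to the basis.

S(f_1,g_4): lcm = ab². S = b⁸ - 3b⁷ - 3b⁵ - b⁴ - b³ + b² - 3b + 3.
  leading term b⁸: no divisor's leading term divides it; move b⁸ to the remainder.
  leading term b⁷: no divisor's leading term divides it; move -3b⁷ to the remainder.
  leading term b⁵: no divisor's leading term divides it; move -3b⁵ to the remainder.
  leading term b⁴: no divisor's leading term divides it; move -b⁴ to the remainder.
  leading term b³: no divisor's leading term divides it; move -b³ to the remainder.
  leading term b²: no divisor's leading term divides it; move b² to the remainder.
  leading term b: no divisor's leading term divides it; move -3b to the remainder.
  leading term 1: no divisor's leading term divides it; move 3 to the remainder.
  remainder b⁸ - 3b⁷ - 3b⁵ - b⁴ - b³ + b² - 3b + 3 ≠ 0; add g_5 = b⁸ - 3b⁷ - 3b⁵ - b⁴ - b³ + b² - 3b + 3 to the basis.

S(f_2,g_4): lcm = a². S = ab⁶ - 3ab⁵ - 3ab³ - 3ab² + ab - 3a - 2b² - 2b + 3.
  leading term ab⁶: subtract (3b⁴)·f_1 from ab⁶ - 3ab⁵ - 3ab³ - 3ab² + ab - 3a - 2b² - 2b + 3 → -3ab⁵ - 3ab³ - 3ab² + ab - 3a + 2b⁷ + 3b⁵ - 3b⁴ - 2b² - 2b + 3
  leading term ab⁵: subtract (-2b³)·f_1 from -3ab⁵ - 3ab³ - 3ab² + ab - 3a + 2b⁷ + 3b⁵ - 3b⁴ - 2b² - 2b + 3 → -3ab³ - 3ab² + ab - 3a + 2b⁷ + b⁶ + 3b⁵ + 2b⁴ + 2b³ - 2b² - 2b + 3
  leading term ab³: subtract (-2b)·f_1 from -3ab³ - 3ab² + ab - 3a + 2b⁷ + b⁶ + 3b⁵ + 2b⁴ + 2b³ - 2b² - 2b + 3 → -3ab² + ab - 3a + 2b⁷ + b⁶ + 3b⁵ + 3b⁴ + 2b³ + 3b² + 3
  leading term ab²: subtract (-2)·f_1 from -3ab² + ab - 3a + 2b⁷ + b⁶ + 3b⁵ + 3b⁴ + 2b³ + 3b² + 3 → ab - 3a + 2b⁷ + b⁶ + 3b⁵ + 3b⁴ + 3b³ + 3b² - 2b - 2
  leading term ab: subtract (2)·g_3 from ab - 3a + 2b⁷ + b⁶ + 3b⁵ + 3b⁴ + 3b³ + 3b² - 2b - 2 → -2a + 2b⁷ + b⁶ + 2b⁵ - b³ - 2b² - 3b + 1
  leading term a: subtract (-2)·g_4 from -2a + 2b⁷ + b⁶ + 2b⁵ - b³ - 2b² - 3b + 1 → 2b⁷ - b⁶ + b⁵ - 2b³ + 2b - 1
  leading term b⁷: no divisor's leading term divides it; move 2b⁷ to the remainder.
  leading term b⁶: no divisor's leading term divides it; move -b⁶ to the remainder.
  leading term b⁵: no divisor's leading term divides it; move b⁵ to the remainder.
  leading term b³: no divisor's leading term divides it; move -2b³ to the remainder.
  leading term b: no divisor's leading term divides it; move 2b to the remainder.
  leading term 1: no divisor's leading term divides it; move -1 to the remainder.
  remainder 2b⁷ - b⁶ + b⁵ - 2b³ + 2b - 1 ≠ 0; add g_6 = 2b⁷ - b⁶ + b⁵ - 2b³ + 2b - 1 to the basis.

The other S-polynomials (S(f_2,g_3), S(g_3,g_4), S(f_1,g_5), S(f_2,g_5), S(g_3,g_5), S(g_4,g_5), S(f_1,g_6), S(f_2,g_6), S(g_3,g_6), S(g_4,g_6), S(g_5,g_6)) all reduce to 0 modulo the current basis, so we have a Gröbner basis.
Inter-reduce: drop elements whose leading term is divisible by another's, tail-reduce, and make monic.

G = {a - b⁶ + 3b⁵ + 3b³ + b² - b - 1, b⁷ + 3b⁶ - 3b⁵ - b³ + b + 3}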